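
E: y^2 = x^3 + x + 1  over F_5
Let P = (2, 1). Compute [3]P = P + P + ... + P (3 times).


k = 3 = 11_2 (binary, LSB first: 11)
Double-and-add from P = (2, 1):
  bit 0 = 1: acc = O + (2, 1) = (2, 1)
  bit 1 = 1: acc = (2, 1) + (2, 4) = O

3P = O


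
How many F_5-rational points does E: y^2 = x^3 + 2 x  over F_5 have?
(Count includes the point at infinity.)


For each x in F_5, count y with y^2 = x^3 + 2 x + 0 mod 5:
  x = 0: RHS = 0, y in [0]  -> 1 point(s)
Affine points: 1. Add the point at infinity: total = 2.

#E(F_5) = 2


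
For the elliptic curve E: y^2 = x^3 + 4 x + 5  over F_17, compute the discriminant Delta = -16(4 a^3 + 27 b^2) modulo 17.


4 a^3 + 27 b^2 = 4*4^3 + 27*5^2 = 256 + 675 = 931
Delta = -16 * (931) = -14896
Delta mod 17 = 13

Delta = 13 (mod 17)


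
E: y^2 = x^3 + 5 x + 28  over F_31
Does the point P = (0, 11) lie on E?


Check whether y^2 = x^3 + 5 x + 28 (mod 31) for (x, y) = (0, 11).
LHS: y^2 = 11^2 mod 31 = 28
RHS: x^3 + 5 x + 28 = 0^3 + 5*0 + 28 mod 31 = 28
LHS = RHS

Yes, on the curve


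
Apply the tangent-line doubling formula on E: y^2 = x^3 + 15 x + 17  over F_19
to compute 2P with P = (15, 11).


Doubling: s = (3 x1^2 + a) / (2 y1)
s = (3*15^2 + 15) / (2*11) mod 19 = 2
x3 = s^2 - 2 x1 mod 19 = 2^2 - 2*15 = 12
y3 = s (x1 - x3) - y1 mod 19 = 2 * (15 - 12) - 11 = 14

2P = (12, 14)


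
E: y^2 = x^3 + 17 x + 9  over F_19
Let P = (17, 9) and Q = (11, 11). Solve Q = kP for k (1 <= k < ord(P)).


Enumerate multiples of P until we hit Q = (11, 11):
  1P = (17, 9)
  2P = (9, 6)
  3P = (16, 8)
  4P = (6, 2)
  5P = (3, 12)
  6P = (10, 18)
  7P = (8, 12)
  8P = (11, 8)
  9P = (0, 16)
  10P = (0, 3)
  11P = (11, 11)
Match found at i = 11.

k = 11


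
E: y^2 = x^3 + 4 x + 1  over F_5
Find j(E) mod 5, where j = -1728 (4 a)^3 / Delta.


Delta = -16(4 a^3 + 27 b^2) mod 5 = 2
-1728 * (4 a)^3 = -1728 * (4*4)^3 mod 5 = 2
j = 2 * 2^(-1) mod 5 = 1

j = 1 (mod 5)


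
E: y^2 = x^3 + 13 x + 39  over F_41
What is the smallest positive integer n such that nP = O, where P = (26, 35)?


Compute successive multiples of P until we hit O:
  1P = (26, 35)
  2P = (28, 25)
  3P = (12, 18)
  4P = (21, 15)
  5P = (10, 29)
  6P = (25, 32)
  7P = (40, 5)
  8P = (39, 28)
  ... (continuing to 22P)
  22P = O

ord(P) = 22


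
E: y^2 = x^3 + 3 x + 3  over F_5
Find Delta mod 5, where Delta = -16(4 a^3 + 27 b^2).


4 a^3 + 27 b^2 = 4*3^3 + 27*3^2 = 108 + 243 = 351
Delta = -16 * (351) = -5616
Delta mod 5 = 4

Delta = 4 (mod 5)


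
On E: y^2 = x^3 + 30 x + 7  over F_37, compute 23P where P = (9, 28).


k = 23 = 10111_2 (binary, LSB first: 11101)
Double-and-add from P = (9, 28):
  bit 0 = 1: acc = O + (9, 28) = (9, 28)
  bit 1 = 1: acc = (9, 28) + (26, 14) = (11, 15)
  bit 2 = 1: acc = (11, 15) + (13, 35) = (2, 1)
  bit 3 = 0: acc unchanged = (2, 1)
  bit 4 = 1: acc = (2, 1) + (14, 27) = (0, 28)

23P = (0, 28)


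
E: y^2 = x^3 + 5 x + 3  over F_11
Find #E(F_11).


For each x in F_11, count y with y^2 = x^3 + 5 x + 3 mod 11:
  x = 0: RHS = 3, y in [5, 6]  -> 2 point(s)
  x = 1: RHS = 9, y in [3, 8]  -> 2 point(s)
  x = 3: RHS = 1, y in [1, 10]  -> 2 point(s)
  x = 8: RHS = 5, y in [4, 7]  -> 2 point(s)
Affine points: 8. Add the point at infinity: total = 9.

#E(F_11) = 9


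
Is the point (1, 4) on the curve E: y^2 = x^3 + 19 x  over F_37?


Check whether y^2 = x^3 + 19 x + 0 (mod 37) for (x, y) = (1, 4).
LHS: y^2 = 4^2 mod 37 = 16
RHS: x^3 + 19 x + 0 = 1^3 + 19*1 + 0 mod 37 = 20
LHS != RHS

No, not on the curve


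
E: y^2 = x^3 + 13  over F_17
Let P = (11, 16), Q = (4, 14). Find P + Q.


P != Q, so use the chord formula.
s = (y2 - y1) / (x2 - x1) = (15) / (10) mod 17 = 10
x3 = s^2 - x1 - x2 mod 17 = 10^2 - 11 - 4 = 0
y3 = s (x1 - x3) - y1 mod 17 = 10 * (11 - 0) - 16 = 9

P + Q = (0, 9)


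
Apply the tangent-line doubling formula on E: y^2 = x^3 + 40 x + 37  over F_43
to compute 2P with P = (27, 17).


Doubling: s = (3 x1^2 + a) / (2 y1)
s = (3*27^2 + 40) / (2*17) mod 43 = 1
x3 = s^2 - 2 x1 mod 43 = 1^2 - 2*27 = 33
y3 = s (x1 - x3) - y1 mod 43 = 1 * (27 - 33) - 17 = 20

2P = (33, 20)


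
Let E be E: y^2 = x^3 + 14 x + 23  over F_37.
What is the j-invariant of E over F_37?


Delta = -16(4 a^3 + 27 b^2) mod 37 = 7
-1728 * (4 a)^3 = -1728 * (4*14)^3 mod 37 = 6
j = 6 * 7^(-1) mod 37 = 22

j = 22 (mod 37)


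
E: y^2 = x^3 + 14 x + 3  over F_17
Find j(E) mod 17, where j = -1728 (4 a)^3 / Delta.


Delta = -16(4 a^3 + 27 b^2) mod 17 = 16
-1728 * (4 a)^3 = -1728 * (4*14)^3 mod 17 = 2
j = 2 * 16^(-1) mod 17 = 15

j = 15 (mod 17)


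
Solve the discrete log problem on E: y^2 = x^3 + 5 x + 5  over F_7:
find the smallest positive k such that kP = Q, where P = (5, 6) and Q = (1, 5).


Enumerate multiples of P until we hit Q = (1, 5):
  1P = (5, 6)
  2P = (1, 2)
  3P = (2, 4)
  4P = (2, 3)
  5P = (1, 5)
Match found at i = 5.

k = 5


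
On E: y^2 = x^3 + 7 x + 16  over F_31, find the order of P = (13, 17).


Compute successive multiples of P until we hit O:
  1P = (13, 17)
  2P = (10, 1)
  3P = (2, 21)
  4P = (21, 0)
  5P = (2, 10)
  6P = (10, 30)
  7P = (13, 14)
  8P = O

ord(P) = 8


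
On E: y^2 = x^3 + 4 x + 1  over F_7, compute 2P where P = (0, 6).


k = 2 = 10_2 (binary, LSB first: 01)
Double-and-add from P = (0, 6):
  bit 0 = 0: acc unchanged = O
  bit 1 = 1: acc = O + (4, 2) = (4, 2)

2P = (4, 2)


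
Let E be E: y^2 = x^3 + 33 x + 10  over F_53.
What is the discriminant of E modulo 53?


4 a^3 + 27 b^2 = 4*33^3 + 27*10^2 = 143748 + 2700 = 146448
Delta = -16 * (146448) = -2343168
Delta mod 53 = 15

Delta = 15 (mod 53)


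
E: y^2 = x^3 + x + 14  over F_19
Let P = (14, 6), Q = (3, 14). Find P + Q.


P != Q, so use the chord formula.
s = (y2 - y1) / (x2 - x1) = (8) / (8) mod 19 = 1
x3 = s^2 - x1 - x2 mod 19 = 1^2 - 14 - 3 = 3
y3 = s (x1 - x3) - y1 mod 19 = 1 * (14 - 3) - 6 = 5

P + Q = (3, 5)


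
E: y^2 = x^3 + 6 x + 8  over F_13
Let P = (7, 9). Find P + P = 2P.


Doubling: s = (3 x1^2 + a) / (2 y1)
s = (3*7^2 + 6) / (2*9) mod 13 = 2
x3 = s^2 - 2 x1 mod 13 = 2^2 - 2*7 = 3
y3 = s (x1 - x3) - y1 mod 13 = 2 * (7 - 3) - 9 = 12

2P = (3, 12)


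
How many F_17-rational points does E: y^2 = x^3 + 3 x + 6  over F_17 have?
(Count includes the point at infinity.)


For each x in F_17, count y with y^2 = x^3 + 3 x + 6 mod 17:
  x = 3: RHS = 8, y in [5, 12]  -> 2 point(s)
  x = 6: RHS = 2, y in [6, 11]  -> 2 point(s)
  x = 7: RHS = 13, y in [8, 9]  -> 2 point(s)
  x = 8: RHS = 15, y in [7, 10]  -> 2 point(s)
  x = 10: RHS = 16, y in [4, 13]  -> 2 point(s)
  x = 12: RHS = 2, y in [6, 11]  -> 2 point(s)
  x = 13: RHS = 15, y in [7, 10]  -> 2 point(s)
  x = 14: RHS = 4, y in [2, 15]  -> 2 point(s)
  x = 15: RHS = 9, y in [3, 14]  -> 2 point(s)
  x = 16: RHS = 2, y in [6, 11]  -> 2 point(s)
Affine points: 20. Add the point at infinity: total = 21.

#E(F_17) = 21


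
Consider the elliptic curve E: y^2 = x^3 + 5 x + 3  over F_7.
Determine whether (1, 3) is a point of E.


Check whether y^2 = x^3 + 5 x + 3 (mod 7) for (x, y) = (1, 3).
LHS: y^2 = 3^2 mod 7 = 2
RHS: x^3 + 5 x + 3 = 1^3 + 5*1 + 3 mod 7 = 2
LHS = RHS

Yes, on the curve


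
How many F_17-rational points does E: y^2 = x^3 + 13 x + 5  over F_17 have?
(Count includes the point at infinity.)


For each x in F_17, count y with y^2 = x^3 + 13 x + 5 mod 17:
  x = 1: RHS = 2, y in [6, 11]  -> 2 point(s)
  x = 4: RHS = 2, y in [6, 11]  -> 2 point(s)
  x = 5: RHS = 8, y in [5, 12]  -> 2 point(s)
  x = 8: RHS = 9, y in [3, 14]  -> 2 point(s)
  x = 9: RHS = 1, y in [1, 16]  -> 2 point(s)
  x = 10: RHS = 13, y in [8, 9]  -> 2 point(s)
  x = 11: RHS = 0, y in [0]  -> 1 point(s)
  x = 12: RHS = 2, y in [6, 11]  -> 2 point(s)
  x = 13: RHS = 8, y in [5, 12]  -> 2 point(s)
  x = 16: RHS = 8, y in [5, 12]  -> 2 point(s)
Affine points: 19. Add the point at infinity: total = 20.

#E(F_17) = 20


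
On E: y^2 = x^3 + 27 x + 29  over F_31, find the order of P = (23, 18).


Compute successive multiples of P until we hit O:
  1P = (23, 18)
  2P = (5, 14)
  3P = (13, 29)
  4P = (30, 30)
  5P = (17, 10)
  6P = (10, 20)
  7P = (16, 0)
  8P = (10, 11)
  ... (continuing to 14P)
  14P = O

ord(P) = 14


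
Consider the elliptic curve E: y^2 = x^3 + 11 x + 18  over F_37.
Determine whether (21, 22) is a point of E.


Check whether y^2 = x^3 + 11 x + 18 (mod 37) for (x, y) = (21, 22).
LHS: y^2 = 22^2 mod 37 = 3
RHS: x^3 + 11 x + 18 = 21^3 + 11*21 + 18 mod 37 = 1
LHS != RHS

No, not on the curve


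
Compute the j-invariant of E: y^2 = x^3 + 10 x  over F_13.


Delta = -16(4 a^3 + 27 b^2) mod 13 = 12
-1728 * (4 a)^3 = -1728 * (4*10)^3 mod 13 = 1
j = 1 * 12^(-1) mod 13 = 12

j = 12 (mod 13)


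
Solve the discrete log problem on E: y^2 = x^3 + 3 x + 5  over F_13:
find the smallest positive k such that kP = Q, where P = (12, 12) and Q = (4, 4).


Enumerate multiples of P until we hit Q = (4, 4):
  1P = (12, 12)
  2P = (11, 11)
  3P = (4, 9)
  4P = (1, 10)
  5P = (1, 3)
  6P = (4, 4)
Match found at i = 6.

k = 6


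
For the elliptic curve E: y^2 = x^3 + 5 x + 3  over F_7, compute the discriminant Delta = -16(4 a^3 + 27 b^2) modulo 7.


4 a^3 + 27 b^2 = 4*5^3 + 27*3^2 = 500 + 243 = 743
Delta = -16 * (743) = -11888
Delta mod 7 = 5

Delta = 5 (mod 7)


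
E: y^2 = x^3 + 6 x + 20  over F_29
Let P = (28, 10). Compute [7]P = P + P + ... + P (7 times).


k = 7 = 111_2 (binary, LSB first: 111)
Double-and-add from P = (28, 10):
  bit 0 = 1: acc = O + (28, 10) = (28, 10)
  bit 1 = 1: acc = (28, 10) + (3, 23) = (14, 21)
  bit 2 = 1: acc = (14, 21) + (7, 17) = (3, 6)

7P = (3, 6)


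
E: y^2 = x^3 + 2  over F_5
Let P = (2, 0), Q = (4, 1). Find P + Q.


P != Q, so use the chord formula.
s = (y2 - y1) / (x2 - x1) = (1) / (2) mod 5 = 3
x3 = s^2 - x1 - x2 mod 5 = 3^2 - 2 - 4 = 3
y3 = s (x1 - x3) - y1 mod 5 = 3 * (2 - 3) - 0 = 2

P + Q = (3, 2)


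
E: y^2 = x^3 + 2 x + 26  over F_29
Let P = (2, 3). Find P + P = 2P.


Doubling: s = (3 x1^2 + a) / (2 y1)
s = (3*2^2 + 2) / (2*3) mod 29 = 12
x3 = s^2 - 2 x1 mod 29 = 12^2 - 2*2 = 24
y3 = s (x1 - x3) - y1 mod 29 = 12 * (2 - 24) - 3 = 23

2P = (24, 23)


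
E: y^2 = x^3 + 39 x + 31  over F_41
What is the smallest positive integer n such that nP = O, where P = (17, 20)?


Compute successive multiples of P until we hit O:
  1P = (17, 20)
  2P = (23, 4)
  3P = (40, 14)
  4P = (16, 35)
  5P = (28, 22)
  6P = (35, 14)
  7P = (21, 36)
  8P = (19, 13)
  ... (continuing to 46P)
  46P = O

ord(P) = 46


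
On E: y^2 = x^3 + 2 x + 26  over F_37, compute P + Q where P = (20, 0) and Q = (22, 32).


P != Q, so use the chord formula.
s = (y2 - y1) / (x2 - x1) = (32) / (2) mod 37 = 16
x3 = s^2 - x1 - x2 mod 37 = 16^2 - 20 - 22 = 29
y3 = s (x1 - x3) - y1 mod 37 = 16 * (20 - 29) - 0 = 4

P + Q = (29, 4)


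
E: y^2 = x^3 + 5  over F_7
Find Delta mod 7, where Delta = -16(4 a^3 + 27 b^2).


4 a^3 + 27 b^2 = 4*0^3 + 27*5^2 = 0 + 675 = 675
Delta = -16 * (675) = -10800
Delta mod 7 = 1

Delta = 1 (mod 7)


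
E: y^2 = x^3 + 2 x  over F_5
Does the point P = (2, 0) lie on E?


Check whether y^2 = x^3 + 2 x + 0 (mod 5) for (x, y) = (2, 0).
LHS: y^2 = 0^2 mod 5 = 0
RHS: x^3 + 2 x + 0 = 2^3 + 2*2 + 0 mod 5 = 2
LHS != RHS

No, not on the curve


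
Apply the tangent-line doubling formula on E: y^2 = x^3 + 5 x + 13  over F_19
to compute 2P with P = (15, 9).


Doubling: s = (3 x1^2 + a) / (2 y1)
s = (3*15^2 + 5) / (2*9) mod 19 = 4
x3 = s^2 - 2 x1 mod 19 = 4^2 - 2*15 = 5
y3 = s (x1 - x3) - y1 mod 19 = 4 * (15 - 5) - 9 = 12

2P = (5, 12)


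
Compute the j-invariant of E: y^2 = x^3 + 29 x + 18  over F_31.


Delta = -16(4 a^3 + 27 b^2) mod 31 = 13
-1728 * (4 a)^3 = -1728 * (4*29)^3 mod 31 = 27
j = 27 * 13^(-1) mod 31 = 14

j = 14 (mod 31)


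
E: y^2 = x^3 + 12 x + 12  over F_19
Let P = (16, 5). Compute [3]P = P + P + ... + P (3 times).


k = 3 = 11_2 (binary, LSB first: 11)
Double-and-add from P = (16, 5):
  bit 0 = 1: acc = O + (16, 5) = (16, 5)
  bit 1 = 1: acc = (16, 5) + (10, 7) = (10, 12)

3P = (10, 12)


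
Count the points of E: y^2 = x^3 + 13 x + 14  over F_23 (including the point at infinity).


For each x in F_23, count y with y^2 = x^3 + 13 x + 14 mod 23:
  x = 2: RHS = 2, y in [5, 18]  -> 2 point(s)
  x = 6: RHS = 9, y in [3, 20]  -> 2 point(s)
  x = 8: RHS = 9, y in [3, 20]  -> 2 point(s)
  x = 9: RHS = 9, y in [3, 20]  -> 2 point(s)
  x = 11: RHS = 16, y in [4, 19]  -> 2 point(s)
  x = 12: RHS = 12, y in [9, 14]  -> 2 point(s)
  x = 18: RHS = 8, y in [10, 13]  -> 2 point(s)
  x = 19: RHS = 13, y in [6, 17]  -> 2 point(s)
  x = 21: RHS = 3, y in [7, 16]  -> 2 point(s)
  x = 22: RHS = 0, y in [0]  -> 1 point(s)
Affine points: 19. Add the point at infinity: total = 20.

#E(F_23) = 20


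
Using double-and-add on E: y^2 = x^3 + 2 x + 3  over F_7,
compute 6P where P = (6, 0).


k = 6 = 110_2 (binary, LSB first: 011)
Double-and-add from P = (6, 0):
  bit 0 = 0: acc unchanged = O
  bit 1 = 1: acc = O + O = O
  bit 2 = 1: acc = O + O = O

6P = O


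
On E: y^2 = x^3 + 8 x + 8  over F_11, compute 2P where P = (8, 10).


Doubling: s = (3 x1^2 + a) / (2 y1)
s = (3*8^2 + 8) / (2*10) mod 11 = 10
x3 = s^2 - 2 x1 mod 11 = 10^2 - 2*8 = 7
y3 = s (x1 - x3) - y1 mod 11 = 10 * (8 - 7) - 10 = 0

2P = (7, 0)


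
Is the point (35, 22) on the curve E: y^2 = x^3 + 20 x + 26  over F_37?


Check whether y^2 = x^3 + 20 x + 26 (mod 37) for (x, y) = (35, 22).
LHS: y^2 = 22^2 mod 37 = 3
RHS: x^3 + 20 x + 26 = 35^3 + 20*35 + 26 mod 37 = 15
LHS != RHS

No, not on the curve


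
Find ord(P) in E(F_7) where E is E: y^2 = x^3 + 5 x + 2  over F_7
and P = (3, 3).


Compute successive multiples of P until we hit O:
  1P = (3, 3)
  2P = (3, 4)
  3P = O

ord(P) = 3


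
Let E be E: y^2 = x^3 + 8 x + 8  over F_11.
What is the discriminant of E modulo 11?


4 a^3 + 27 b^2 = 4*8^3 + 27*8^2 = 2048 + 1728 = 3776
Delta = -16 * (3776) = -60416
Delta mod 11 = 7

Delta = 7 (mod 11)


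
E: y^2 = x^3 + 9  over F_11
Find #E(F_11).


For each x in F_11, count y with y^2 = x^3 + 0 x + 9 mod 11:
  x = 0: RHS = 9, y in [3, 8]  -> 2 point(s)
  x = 3: RHS = 3, y in [5, 6]  -> 2 point(s)
  x = 6: RHS = 5, y in [4, 7]  -> 2 point(s)
  x = 7: RHS = 0, y in [0]  -> 1 point(s)
  x = 8: RHS = 4, y in [2, 9]  -> 2 point(s)
  x = 9: RHS = 1, y in [1, 10]  -> 2 point(s)
Affine points: 11. Add the point at infinity: total = 12.

#E(F_11) = 12


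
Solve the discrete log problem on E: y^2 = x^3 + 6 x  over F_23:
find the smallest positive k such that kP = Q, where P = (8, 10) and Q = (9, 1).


Enumerate multiples of P until we hit Q = (9, 1):
  1P = (8, 10)
  2P = (16, 12)
  3P = (12, 12)
  4P = (9, 1)
Match found at i = 4.

k = 4


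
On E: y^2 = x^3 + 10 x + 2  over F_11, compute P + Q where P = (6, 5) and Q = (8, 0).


P != Q, so use the chord formula.
s = (y2 - y1) / (x2 - x1) = (6) / (2) mod 11 = 3
x3 = s^2 - x1 - x2 mod 11 = 3^2 - 6 - 8 = 6
y3 = s (x1 - x3) - y1 mod 11 = 3 * (6 - 6) - 5 = 6

P + Q = (6, 6)


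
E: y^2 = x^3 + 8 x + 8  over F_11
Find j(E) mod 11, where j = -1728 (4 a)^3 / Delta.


Delta = -16(4 a^3 + 27 b^2) mod 11 = 7
-1728 * (4 a)^3 = -1728 * (4*8)^3 mod 11 = 1
j = 1 * 7^(-1) mod 11 = 8

j = 8 (mod 11)


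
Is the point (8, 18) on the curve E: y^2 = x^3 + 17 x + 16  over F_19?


Check whether y^2 = x^3 + 17 x + 16 (mod 19) for (x, y) = (8, 18).
LHS: y^2 = 18^2 mod 19 = 1
RHS: x^3 + 17 x + 16 = 8^3 + 17*8 + 16 mod 19 = 18
LHS != RHS

No, not on the curve


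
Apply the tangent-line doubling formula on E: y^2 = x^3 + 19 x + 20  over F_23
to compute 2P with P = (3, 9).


Doubling: s = (3 x1^2 + a) / (2 y1)
s = (3*3^2 + 19) / (2*9) mod 23 = 0
x3 = s^2 - 2 x1 mod 23 = 0^2 - 2*3 = 17
y3 = s (x1 - x3) - y1 mod 23 = 0 * (3 - 17) - 9 = 14

2P = (17, 14)


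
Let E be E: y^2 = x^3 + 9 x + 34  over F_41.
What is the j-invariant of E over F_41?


Delta = -16(4 a^3 + 27 b^2) mod 41 = 31
-1728 * (4 a)^3 = -1728 * (4*9)^3 mod 41 = 12
j = 12 * 31^(-1) mod 41 = 7

j = 7 (mod 41)


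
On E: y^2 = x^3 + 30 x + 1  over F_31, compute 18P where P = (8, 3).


k = 18 = 10010_2 (binary, LSB first: 01001)
Double-and-add from P = (8, 3):
  bit 0 = 0: acc unchanged = O
  bit 1 = 1: acc = O + (20, 18) = (20, 18)
  bit 2 = 0: acc unchanged = (20, 18)
  bit 3 = 0: acc unchanged = (20, 18)
  bit 4 = 1: acc = (20, 18) + (25, 15) = (0, 1)

18P = (0, 1)


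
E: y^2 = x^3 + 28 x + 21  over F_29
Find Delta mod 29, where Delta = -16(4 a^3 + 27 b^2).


4 a^3 + 27 b^2 = 4*28^3 + 27*21^2 = 87808 + 11907 = 99715
Delta = -16 * (99715) = -1595440
Delta mod 29 = 24

Delta = 24 (mod 29)


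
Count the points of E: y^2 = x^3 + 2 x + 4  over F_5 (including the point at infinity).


For each x in F_5, count y with y^2 = x^3 + 2 x + 4 mod 5:
  x = 0: RHS = 4, y in [2, 3]  -> 2 point(s)
  x = 2: RHS = 1, y in [1, 4]  -> 2 point(s)
  x = 4: RHS = 1, y in [1, 4]  -> 2 point(s)
Affine points: 6. Add the point at infinity: total = 7.

#E(F_5) = 7


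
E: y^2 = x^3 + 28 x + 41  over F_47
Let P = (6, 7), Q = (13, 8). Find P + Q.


P != Q, so use the chord formula.
s = (y2 - y1) / (x2 - x1) = (1) / (7) mod 47 = 27
x3 = s^2 - x1 - x2 mod 47 = 27^2 - 6 - 13 = 5
y3 = s (x1 - x3) - y1 mod 47 = 27 * (6 - 5) - 7 = 20

P + Q = (5, 20)


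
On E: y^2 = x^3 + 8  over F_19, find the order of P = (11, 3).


Compute successive multiples of P until we hit O:
  1P = (11, 3)
  2P = (14, 15)
  3P = (10, 1)
  4P = (2, 15)
  5P = (12, 11)
  6P = (3, 4)
  7P = (16, 0)
  8P = (3, 15)
  ... (continuing to 14P)
  14P = O

ord(P) = 14


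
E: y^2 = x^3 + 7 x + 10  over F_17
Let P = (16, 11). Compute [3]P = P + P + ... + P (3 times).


k = 3 = 11_2 (binary, LSB first: 11)
Double-and-add from P = (16, 11):
  bit 0 = 1: acc = O + (16, 11) = (16, 11)
  bit 1 = 1: acc = (16, 11) + (6, 9) = (10, 14)

3P = (10, 14)


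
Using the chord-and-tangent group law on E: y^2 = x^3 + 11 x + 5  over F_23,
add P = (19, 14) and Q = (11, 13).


P != Q, so use the chord formula.
s = (y2 - y1) / (x2 - x1) = (22) / (15) mod 23 = 3
x3 = s^2 - x1 - x2 mod 23 = 3^2 - 19 - 11 = 2
y3 = s (x1 - x3) - y1 mod 23 = 3 * (19 - 2) - 14 = 14

P + Q = (2, 14)


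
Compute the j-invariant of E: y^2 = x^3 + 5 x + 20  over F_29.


Delta = -16(4 a^3 + 27 b^2) mod 29 = 15
-1728 * (4 a)^3 = -1728 * (4*5)^3 mod 29 = 10
j = 10 * 15^(-1) mod 29 = 20

j = 20 (mod 29)


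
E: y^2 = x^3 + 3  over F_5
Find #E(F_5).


For each x in F_5, count y with y^2 = x^3 + 0 x + 3 mod 5:
  x = 1: RHS = 4, y in [2, 3]  -> 2 point(s)
  x = 2: RHS = 1, y in [1, 4]  -> 2 point(s)
  x = 3: RHS = 0, y in [0]  -> 1 point(s)
Affine points: 5. Add the point at infinity: total = 6.

#E(F_5) = 6


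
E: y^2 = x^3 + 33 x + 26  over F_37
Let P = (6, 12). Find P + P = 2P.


Doubling: s = (3 x1^2 + a) / (2 y1)
s = (3*6^2 + 33) / (2*12) mod 37 = 29
x3 = s^2 - 2 x1 mod 37 = 29^2 - 2*6 = 15
y3 = s (x1 - x3) - y1 mod 37 = 29 * (6 - 15) - 12 = 23

2P = (15, 23)


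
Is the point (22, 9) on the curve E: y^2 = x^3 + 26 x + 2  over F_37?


Check whether y^2 = x^3 + 26 x + 2 (mod 37) for (x, y) = (22, 9).
LHS: y^2 = 9^2 mod 37 = 7
RHS: x^3 + 26 x + 2 = 22^3 + 26*22 + 2 mod 37 = 11
LHS != RHS

No, not on the curve


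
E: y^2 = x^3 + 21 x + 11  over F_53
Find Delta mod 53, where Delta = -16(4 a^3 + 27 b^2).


4 a^3 + 27 b^2 = 4*21^3 + 27*11^2 = 37044 + 3267 = 40311
Delta = -16 * (40311) = -644976
Delta mod 53 = 34

Delta = 34 (mod 53)


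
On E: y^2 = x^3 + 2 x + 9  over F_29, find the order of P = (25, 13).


Compute successive multiples of P until we hit O:
  1P = (25, 13)
  2P = (28, 8)
  3P = (11, 12)
  4P = (26, 18)
  5P = (3, 10)
  6P = (0, 26)
  7P = (20, 25)
  8P = (6, 11)
  ... (continuing to 28P)
  28P = O

ord(P) = 28


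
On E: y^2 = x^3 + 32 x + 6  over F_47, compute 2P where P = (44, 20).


Doubling: s = (3 x1^2 + a) / (2 y1)
s = (3*44^2 + 32) / (2*20) mod 47 = 5
x3 = s^2 - 2 x1 mod 47 = 5^2 - 2*44 = 31
y3 = s (x1 - x3) - y1 mod 47 = 5 * (44 - 31) - 20 = 45

2P = (31, 45)


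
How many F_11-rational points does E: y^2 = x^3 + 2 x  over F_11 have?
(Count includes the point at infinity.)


For each x in F_11, count y with y^2 = x^3 + 2 x + 0 mod 11:
  x = 0: RHS = 0, y in [0]  -> 1 point(s)
  x = 1: RHS = 3, y in [5, 6]  -> 2 point(s)
  x = 2: RHS = 1, y in [1, 10]  -> 2 point(s)
  x = 3: RHS = 0, y in [0]  -> 1 point(s)
  x = 5: RHS = 3, y in [5, 6]  -> 2 point(s)
  x = 7: RHS = 5, y in [4, 7]  -> 2 point(s)
  x = 8: RHS = 0, y in [0]  -> 1 point(s)
Affine points: 11. Add the point at infinity: total = 12.

#E(F_11) = 12


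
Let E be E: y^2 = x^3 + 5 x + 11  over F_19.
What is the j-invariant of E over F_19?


Delta = -16(4 a^3 + 27 b^2) mod 19 = 15
-1728 * (4 a)^3 = -1728 * (4*5)^3 mod 19 = 1
j = 1 * 15^(-1) mod 19 = 14

j = 14 (mod 19)


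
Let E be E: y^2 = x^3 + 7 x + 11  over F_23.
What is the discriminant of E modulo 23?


4 a^3 + 27 b^2 = 4*7^3 + 27*11^2 = 1372 + 3267 = 4639
Delta = -16 * (4639) = -74224
Delta mod 23 = 20

Delta = 20 (mod 23)


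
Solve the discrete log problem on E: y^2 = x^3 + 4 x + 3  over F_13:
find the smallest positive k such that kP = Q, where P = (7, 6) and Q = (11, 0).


Enumerate multiples of P until we hit Q = (11, 0):
  1P = (7, 6)
  2P = (11, 0)
Match found at i = 2.

k = 2


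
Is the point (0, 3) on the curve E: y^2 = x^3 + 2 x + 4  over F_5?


Check whether y^2 = x^3 + 2 x + 4 (mod 5) for (x, y) = (0, 3).
LHS: y^2 = 3^2 mod 5 = 4
RHS: x^3 + 2 x + 4 = 0^3 + 2*0 + 4 mod 5 = 4
LHS = RHS

Yes, on the curve


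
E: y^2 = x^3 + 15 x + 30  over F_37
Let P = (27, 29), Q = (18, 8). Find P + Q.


P != Q, so use the chord formula.
s = (y2 - y1) / (x2 - x1) = (16) / (28) mod 37 = 27
x3 = s^2 - x1 - x2 mod 37 = 27^2 - 27 - 18 = 18
y3 = s (x1 - x3) - y1 mod 37 = 27 * (27 - 18) - 29 = 29

P + Q = (18, 29)


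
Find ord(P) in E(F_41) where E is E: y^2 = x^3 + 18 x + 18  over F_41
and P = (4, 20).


Compute successive multiples of P until we hit O:
  1P = (4, 20)
  2P = (2, 12)
  3P = (10, 38)
  4P = (36, 7)
  5P = (37, 28)
  6P = (1, 18)
  7P = (0, 10)
  8P = (33, 10)
  ... (continuing to 32P)
  32P = O

ord(P) = 32


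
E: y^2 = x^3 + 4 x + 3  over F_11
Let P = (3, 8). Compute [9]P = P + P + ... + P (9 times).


k = 9 = 1001_2 (binary, LSB first: 1001)
Double-and-add from P = (3, 8):
  bit 0 = 1: acc = O + (3, 8) = (3, 8)
  bit 1 = 0: acc unchanged = (3, 8)
  bit 2 = 0: acc unchanged = (3, 8)
  bit 3 = 1: acc = (3, 8) + (5, 7) = (6, 10)

9P = (6, 10)


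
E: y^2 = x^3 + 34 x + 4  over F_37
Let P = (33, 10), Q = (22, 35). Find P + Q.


P != Q, so use the chord formula.
s = (y2 - y1) / (x2 - x1) = (25) / (26) mod 37 = 28
x3 = s^2 - x1 - x2 mod 37 = 28^2 - 33 - 22 = 26
y3 = s (x1 - x3) - y1 mod 37 = 28 * (33 - 26) - 10 = 1

P + Q = (26, 1)


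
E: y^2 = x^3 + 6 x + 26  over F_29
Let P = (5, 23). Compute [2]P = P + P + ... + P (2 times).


k = 2 = 10_2 (binary, LSB first: 01)
Double-and-add from P = (5, 23):
  bit 0 = 0: acc unchanged = O
  bit 1 = 1: acc = O + (12, 17) = (12, 17)

2P = (12, 17)


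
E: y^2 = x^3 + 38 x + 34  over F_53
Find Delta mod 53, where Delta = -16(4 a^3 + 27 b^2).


4 a^3 + 27 b^2 = 4*38^3 + 27*34^2 = 219488 + 31212 = 250700
Delta = -16 * (250700) = -4011200
Delta mod 53 = 52

Delta = 52 (mod 53)


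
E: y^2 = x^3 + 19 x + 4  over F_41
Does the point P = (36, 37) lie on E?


Check whether y^2 = x^3 + 19 x + 4 (mod 41) for (x, y) = (36, 37).
LHS: y^2 = 37^2 mod 41 = 16
RHS: x^3 + 19 x + 4 = 36^3 + 19*36 + 4 mod 41 = 30
LHS != RHS

No, not on the curve


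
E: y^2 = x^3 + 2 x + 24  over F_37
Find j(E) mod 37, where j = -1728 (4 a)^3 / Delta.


Delta = -16(4 a^3 + 27 b^2) mod 37 = 36
-1728 * (4 a)^3 = -1728 * (4*2)^3 mod 37 = 8
j = 8 * 36^(-1) mod 37 = 29

j = 29 (mod 37)


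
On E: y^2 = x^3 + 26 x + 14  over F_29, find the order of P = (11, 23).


Compute successive multiples of P until we hit O:
  1P = (11, 23)
  2P = (8, 3)
  3P = (19, 1)
  4P = (12, 16)
  5P = (26, 24)
  6P = (25, 7)
  7P = (2, 4)
  8P = (9, 7)
  ... (continuing to 27P)
  27P = O

ord(P) = 27


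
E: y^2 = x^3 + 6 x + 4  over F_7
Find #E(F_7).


For each x in F_7, count y with y^2 = x^3 + 6 x + 4 mod 7:
  x = 0: RHS = 4, y in [2, 5]  -> 2 point(s)
  x = 1: RHS = 4, y in [2, 5]  -> 2 point(s)
  x = 3: RHS = 0, y in [0]  -> 1 point(s)
  x = 4: RHS = 1, y in [1, 6]  -> 2 point(s)
  x = 6: RHS = 4, y in [2, 5]  -> 2 point(s)
Affine points: 9. Add the point at infinity: total = 10.

#E(F_7) = 10


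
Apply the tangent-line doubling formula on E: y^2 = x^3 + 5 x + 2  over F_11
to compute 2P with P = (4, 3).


Doubling: s = (3 x1^2 + a) / (2 y1)
s = (3*4^2 + 5) / (2*3) mod 11 = 7
x3 = s^2 - 2 x1 mod 11 = 7^2 - 2*4 = 8
y3 = s (x1 - x3) - y1 mod 11 = 7 * (4 - 8) - 3 = 2

2P = (8, 2)


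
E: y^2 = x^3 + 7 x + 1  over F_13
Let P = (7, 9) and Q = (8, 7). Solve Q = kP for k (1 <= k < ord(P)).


Enumerate multiples of P until we hit Q = (8, 7):
  1P = (7, 9)
  2P = (8, 7)
Match found at i = 2.

k = 2


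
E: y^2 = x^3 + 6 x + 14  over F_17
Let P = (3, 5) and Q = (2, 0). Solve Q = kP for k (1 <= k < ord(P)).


Enumerate multiples of P until we hit Q = (2, 0):
  1P = (3, 5)
  2P = (2, 0)
Match found at i = 2.

k = 2


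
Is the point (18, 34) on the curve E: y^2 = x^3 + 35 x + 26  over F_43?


Check whether y^2 = x^3 + 35 x + 26 (mod 43) for (x, y) = (18, 34).
LHS: y^2 = 34^2 mod 43 = 38
RHS: x^3 + 35 x + 26 = 18^3 + 35*18 + 26 mod 43 = 38
LHS = RHS

Yes, on the curve


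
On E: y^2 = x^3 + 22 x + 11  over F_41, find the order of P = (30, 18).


Compute successive multiples of P until we hit O:
  1P = (30, 18)
  2P = (6, 20)
  3P = (7, 4)
  4P = (37, 33)
  5P = (38, 0)
  6P = (37, 8)
  7P = (7, 37)
  8P = (6, 21)
  ... (continuing to 10P)
  10P = O

ord(P) = 10


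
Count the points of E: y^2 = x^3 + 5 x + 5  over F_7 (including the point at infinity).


For each x in F_7, count y with y^2 = x^3 + 5 x + 5 mod 7:
  x = 1: RHS = 4, y in [2, 5]  -> 2 point(s)
  x = 2: RHS = 2, y in [3, 4]  -> 2 point(s)
  x = 5: RHS = 1, y in [1, 6]  -> 2 point(s)
Affine points: 6. Add the point at infinity: total = 7.

#E(F_7) = 7


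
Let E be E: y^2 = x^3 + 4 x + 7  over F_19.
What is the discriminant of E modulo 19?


4 a^3 + 27 b^2 = 4*4^3 + 27*7^2 = 256 + 1323 = 1579
Delta = -16 * (1579) = -25264
Delta mod 19 = 6

Delta = 6 (mod 19)


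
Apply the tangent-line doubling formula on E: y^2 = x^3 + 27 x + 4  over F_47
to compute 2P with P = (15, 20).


Doubling: s = (3 x1^2 + a) / (2 y1)
s = (3*15^2 + 27) / (2*20) mod 47 = 34
x3 = s^2 - 2 x1 mod 47 = 34^2 - 2*15 = 45
y3 = s (x1 - x3) - y1 mod 47 = 34 * (15 - 45) - 20 = 41

2P = (45, 41)


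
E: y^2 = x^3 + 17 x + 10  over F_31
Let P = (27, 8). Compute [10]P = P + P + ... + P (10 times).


k = 10 = 1010_2 (binary, LSB first: 0101)
Double-and-add from P = (27, 8):
  bit 0 = 0: acc unchanged = O
  bit 1 = 1: acc = O + (13, 14) = (13, 14)
  bit 2 = 0: acc unchanged = (13, 14)
  bit 3 = 1: acc = (13, 14) + (16, 21) = (4, 7)

10P = (4, 7)


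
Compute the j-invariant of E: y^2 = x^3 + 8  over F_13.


Delta = -16(4 a^3 + 27 b^2) mod 13 = 3
-1728 * (4 a)^3 = -1728 * (4*0)^3 mod 13 = 0
j = 0 * 3^(-1) mod 13 = 0

j = 0 (mod 13)


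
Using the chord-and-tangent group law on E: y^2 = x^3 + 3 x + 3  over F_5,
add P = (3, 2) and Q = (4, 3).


P != Q, so use the chord formula.
s = (y2 - y1) / (x2 - x1) = (1) / (1) mod 5 = 1
x3 = s^2 - x1 - x2 mod 5 = 1^2 - 3 - 4 = 4
y3 = s (x1 - x3) - y1 mod 5 = 1 * (3 - 4) - 2 = 2

P + Q = (4, 2)


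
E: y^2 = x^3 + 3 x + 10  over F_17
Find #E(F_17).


For each x in F_17, count y with y^2 = x^3 + 3 x + 10 mod 17:
  x = 4: RHS = 1, y in [1, 16]  -> 2 point(s)
  x = 7: RHS = 0, y in [0]  -> 1 point(s)
  x = 8: RHS = 2, y in [6, 11]  -> 2 point(s)
  x = 9: RHS = 1, y in [1, 16]  -> 2 point(s)
  x = 13: RHS = 2, y in [6, 11]  -> 2 point(s)
  x = 14: RHS = 8, y in [5, 12]  -> 2 point(s)
  x = 15: RHS = 13, y in [8, 9]  -> 2 point(s)
Affine points: 13. Add the point at infinity: total = 14.

#E(F_17) = 14


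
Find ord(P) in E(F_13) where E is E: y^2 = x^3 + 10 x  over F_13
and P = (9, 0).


Compute successive multiples of P until we hit O:
  1P = (9, 0)
  2P = O

ord(P) = 2


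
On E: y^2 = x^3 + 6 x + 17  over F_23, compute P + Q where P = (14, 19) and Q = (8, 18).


P != Q, so use the chord formula.
s = (y2 - y1) / (x2 - x1) = (22) / (17) mod 23 = 4
x3 = s^2 - x1 - x2 mod 23 = 4^2 - 14 - 8 = 17
y3 = s (x1 - x3) - y1 mod 23 = 4 * (14 - 17) - 19 = 15

P + Q = (17, 15)


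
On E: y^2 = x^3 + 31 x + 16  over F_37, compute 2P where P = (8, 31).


Doubling: s = (3 x1^2 + a) / (2 y1)
s = (3*8^2 + 31) / (2*31) mod 37 = 3
x3 = s^2 - 2 x1 mod 37 = 3^2 - 2*8 = 30
y3 = s (x1 - x3) - y1 mod 37 = 3 * (8 - 30) - 31 = 14

2P = (30, 14)


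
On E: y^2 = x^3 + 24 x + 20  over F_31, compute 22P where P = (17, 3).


k = 22 = 10110_2 (binary, LSB first: 01101)
Double-and-add from P = (17, 3):
  bit 0 = 0: acc unchanged = O
  bit 1 = 1: acc = O + (16, 6) = (16, 6)
  bit 2 = 1: acc = (16, 6) + (15, 29) = (2, 13)
  bit 3 = 0: acc unchanged = (2, 13)
  bit 4 = 1: acc = (2, 13) + (24, 25) = (24, 6)

22P = (24, 6)


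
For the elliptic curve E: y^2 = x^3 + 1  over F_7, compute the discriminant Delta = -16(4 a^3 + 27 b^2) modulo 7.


4 a^3 + 27 b^2 = 4*0^3 + 27*1^2 = 0 + 27 = 27
Delta = -16 * (27) = -432
Delta mod 7 = 2

Delta = 2 (mod 7)


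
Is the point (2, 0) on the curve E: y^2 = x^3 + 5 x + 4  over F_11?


Check whether y^2 = x^3 + 5 x + 4 (mod 11) for (x, y) = (2, 0).
LHS: y^2 = 0^2 mod 11 = 0
RHS: x^3 + 5 x + 4 = 2^3 + 5*2 + 4 mod 11 = 0
LHS = RHS

Yes, on the curve


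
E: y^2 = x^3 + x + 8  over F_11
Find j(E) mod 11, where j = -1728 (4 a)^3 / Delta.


Delta = -16(4 a^3 + 27 b^2) mod 11 = 8
-1728 * (4 a)^3 = -1728 * (4*1)^3 mod 11 = 2
j = 2 * 8^(-1) mod 11 = 3

j = 3 (mod 11)


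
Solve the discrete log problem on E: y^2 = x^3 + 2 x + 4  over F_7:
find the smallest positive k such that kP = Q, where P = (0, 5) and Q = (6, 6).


Enumerate multiples of P until we hit Q = (6, 6):
  1P = (0, 5)
  2P = (2, 3)
  3P = (6, 1)
  4P = (3, 4)
  5P = (1, 0)
  6P = (3, 3)
  7P = (6, 6)
Match found at i = 7.

k = 7


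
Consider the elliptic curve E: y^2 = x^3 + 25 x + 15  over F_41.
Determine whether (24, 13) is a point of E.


Check whether y^2 = x^3 + 25 x + 15 (mod 41) for (x, y) = (24, 13).
LHS: y^2 = 13^2 mod 41 = 5
RHS: x^3 + 25 x + 15 = 24^3 + 25*24 + 15 mod 41 = 7
LHS != RHS

No, not on the curve


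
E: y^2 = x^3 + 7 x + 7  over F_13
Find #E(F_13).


For each x in F_13, count y with y^2 = x^3 + 7 x + 7 mod 13:
  x = 2: RHS = 3, y in [4, 9]  -> 2 point(s)
  x = 3: RHS = 3, y in [4, 9]  -> 2 point(s)
  x = 7: RHS = 9, y in [3, 10]  -> 2 point(s)
  x = 8: RHS = 3, y in [4, 9]  -> 2 point(s)
  x = 12: RHS = 12, y in [5, 8]  -> 2 point(s)
Affine points: 10. Add the point at infinity: total = 11.

#E(F_13) = 11


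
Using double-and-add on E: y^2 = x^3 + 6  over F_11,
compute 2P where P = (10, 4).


k = 2 = 10_2 (binary, LSB first: 01)
Double-and-add from P = (10, 4):
  bit 0 = 0: acc unchanged = O
  bit 1 = 1: acc = O + (3, 0) = (3, 0)

2P = (3, 0)


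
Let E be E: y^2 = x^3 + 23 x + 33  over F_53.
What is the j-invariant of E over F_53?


Delta = -16(4 a^3 + 27 b^2) mod 53 = 21
-1728 * (4 a)^3 = -1728 * (4*23)^3 mod 53 = 40
j = 40 * 21^(-1) mod 53 = 12

j = 12 (mod 53)


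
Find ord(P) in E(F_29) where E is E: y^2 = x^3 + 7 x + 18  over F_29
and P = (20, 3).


Compute successive multiples of P until we hit O:
  1P = (20, 3)
  2P = (27, 5)
  3P = (17, 2)
  4P = (5, 2)
  5P = (8, 21)
  6P = (25, 19)
  7P = (7, 27)
  8P = (26, 17)
  ... (continuing to 23P)
  23P = O

ord(P) = 23


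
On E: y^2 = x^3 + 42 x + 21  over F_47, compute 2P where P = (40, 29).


Doubling: s = (3 x1^2 + a) / (2 y1)
s = (3*40^2 + 42) / (2*29) mod 47 = 30
x3 = s^2 - 2 x1 mod 47 = 30^2 - 2*40 = 21
y3 = s (x1 - x3) - y1 mod 47 = 30 * (40 - 21) - 29 = 24

2P = (21, 24)


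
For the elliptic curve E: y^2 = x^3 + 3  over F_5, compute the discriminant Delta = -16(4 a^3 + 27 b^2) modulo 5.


4 a^3 + 27 b^2 = 4*0^3 + 27*3^2 = 0 + 243 = 243
Delta = -16 * (243) = -3888
Delta mod 5 = 2

Delta = 2 (mod 5)


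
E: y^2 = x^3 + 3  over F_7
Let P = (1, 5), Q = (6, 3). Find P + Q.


P != Q, so use the chord formula.
s = (y2 - y1) / (x2 - x1) = (5) / (5) mod 7 = 1
x3 = s^2 - x1 - x2 mod 7 = 1^2 - 1 - 6 = 1
y3 = s (x1 - x3) - y1 mod 7 = 1 * (1 - 1) - 5 = 2

P + Q = (1, 2)


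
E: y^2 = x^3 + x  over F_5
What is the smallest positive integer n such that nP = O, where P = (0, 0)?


Compute successive multiples of P until we hit O:
  1P = (0, 0)
  2P = O

ord(P) = 2


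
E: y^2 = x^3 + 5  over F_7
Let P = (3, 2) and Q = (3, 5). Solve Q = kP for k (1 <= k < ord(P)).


Enumerate multiples of P until we hit Q = (3, 5):
  1P = (3, 2)
  2P = (5, 2)
  3P = (6, 5)
  4P = (6, 2)
  5P = (5, 5)
  6P = (3, 5)
Match found at i = 6.

k = 6


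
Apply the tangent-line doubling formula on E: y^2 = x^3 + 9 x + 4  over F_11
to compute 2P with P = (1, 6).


Doubling: s = (3 x1^2 + a) / (2 y1)
s = (3*1^2 + 9) / (2*6) mod 11 = 1
x3 = s^2 - 2 x1 mod 11 = 1^2 - 2*1 = 10
y3 = s (x1 - x3) - y1 mod 11 = 1 * (1 - 10) - 6 = 7

2P = (10, 7)


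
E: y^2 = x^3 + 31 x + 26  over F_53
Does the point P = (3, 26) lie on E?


Check whether y^2 = x^3 + 31 x + 26 (mod 53) for (x, y) = (3, 26).
LHS: y^2 = 26^2 mod 53 = 40
RHS: x^3 + 31 x + 26 = 3^3 + 31*3 + 26 mod 53 = 40
LHS = RHS

Yes, on the curve


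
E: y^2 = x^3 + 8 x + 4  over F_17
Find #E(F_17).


For each x in F_17, count y with y^2 = x^3 + 8 x + 4 mod 17:
  x = 0: RHS = 4, y in [2, 15]  -> 2 point(s)
  x = 1: RHS = 13, y in [8, 9]  -> 2 point(s)
  x = 3: RHS = 4, y in [2, 15]  -> 2 point(s)
  x = 4: RHS = 15, y in [7, 10]  -> 2 point(s)
  x = 5: RHS = 16, y in [4, 13]  -> 2 point(s)
  x = 6: RHS = 13, y in [8, 9]  -> 2 point(s)
  x = 8: RHS = 2, y in [6, 11]  -> 2 point(s)
  x = 10: RHS = 13, y in [8, 9]  -> 2 point(s)
  x = 12: RHS = 9, y in [3, 14]  -> 2 point(s)
  x = 14: RHS = 4, y in [2, 15]  -> 2 point(s)
Affine points: 20. Add the point at infinity: total = 21.

#E(F_17) = 21


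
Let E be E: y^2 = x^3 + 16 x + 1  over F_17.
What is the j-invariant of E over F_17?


Delta = -16(4 a^3 + 27 b^2) mod 17 = 6
-1728 * (4 a)^3 = -1728 * (4*16)^3 mod 17 = 7
j = 7 * 6^(-1) mod 17 = 4

j = 4 (mod 17)


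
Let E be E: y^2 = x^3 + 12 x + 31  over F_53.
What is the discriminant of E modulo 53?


4 a^3 + 27 b^2 = 4*12^3 + 27*31^2 = 6912 + 25947 = 32859
Delta = -16 * (32859) = -525744
Delta mod 53 = 16

Delta = 16 (mod 53)


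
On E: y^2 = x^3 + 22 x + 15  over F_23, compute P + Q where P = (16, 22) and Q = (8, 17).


P != Q, so use the chord formula.
s = (y2 - y1) / (x2 - x1) = (18) / (15) mod 23 = 15
x3 = s^2 - x1 - x2 mod 23 = 15^2 - 16 - 8 = 17
y3 = s (x1 - x3) - y1 mod 23 = 15 * (16 - 17) - 22 = 9

P + Q = (17, 9)


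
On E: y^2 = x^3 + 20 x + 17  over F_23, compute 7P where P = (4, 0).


k = 7 = 111_2 (binary, LSB first: 111)
Double-and-add from P = (4, 0):
  bit 0 = 1: acc = O + (4, 0) = (4, 0)
  bit 1 = 1: acc = (4, 0) + O = (4, 0)
  bit 2 = 1: acc = (4, 0) + O = (4, 0)

7P = (4, 0)


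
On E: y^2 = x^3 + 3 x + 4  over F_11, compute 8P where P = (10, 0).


k = 8 = 1000_2 (binary, LSB first: 0001)
Double-and-add from P = (10, 0):
  bit 0 = 0: acc unchanged = O
  bit 1 = 0: acc unchanged = O
  bit 2 = 0: acc unchanged = O
  bit 3 = 1: acc = O + O = O

8P = O


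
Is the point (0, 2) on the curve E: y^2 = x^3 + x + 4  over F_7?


Check whether y^2 = x^3 + 1 x + 4 (mod 7) for (x, y) = (0, 2).
LHS: y^2 = 2^2 mod 7 = 4
RHS: x^3 + 1 x + 4 = 0^3 + 1*0 + 4 mod 7 = 4
LHS = RHS

Yes, on the curve


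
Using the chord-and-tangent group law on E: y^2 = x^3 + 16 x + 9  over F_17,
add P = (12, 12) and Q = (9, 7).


P != Q, so use the chord formula.
s = (y2 - y1) / (x2 - x1) = (12) / (14) mod 17 = 13
x3 = s^2 - x1 - x2 mod 17 = 13^2 - 12 - 9 = 12
y3 = s (x1 - x3) - y1 mod 17 = 13 * (12 - 12) - 12 = 5

P + Q = (12, 5)


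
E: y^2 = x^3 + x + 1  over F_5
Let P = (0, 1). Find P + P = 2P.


Doubling: s = (3 x1^2 + a) / (2 y1)
s = (3*0^2 + 1) / (2*1) mod 5 = 3
x3 = s^2 - 2 x1 mod 5 = 3^2 - 2*0 = 4
y3 = s (x1 - x3) - y1 mod 5 = 3 * (0 - 4) - 1 = 2

2P = (4, 2)


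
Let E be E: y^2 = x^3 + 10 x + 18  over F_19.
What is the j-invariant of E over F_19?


Delta = -16(4 a^3 + 27 b^2) mod 19 = 16
-1728 * (4 a)^3 = -1728 * (4*10)^3 mod 19 = 8
j = 8 * 16^(-1) mod 19 = 10

j = 10 (mod 19)


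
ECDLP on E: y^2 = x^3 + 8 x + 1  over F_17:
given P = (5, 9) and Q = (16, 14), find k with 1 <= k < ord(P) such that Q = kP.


Enumerate multiples of P until we hit Q = (16, 14):
  1P = (5, 9)
  2P = (11, 3)
  3P = (2, 5)
  4P = (8, 4)
  5P = (3, 16)
  6P = (0, 16)
  7P = (16, 3)
  8P = (14, 16)
  9P = (7, 14)
  10P = (7, 3)
  11P = (14, 1)
  12P = (16, 14)
Match found at i = 12.

k = 12


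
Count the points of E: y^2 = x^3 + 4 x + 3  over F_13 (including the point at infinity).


For each x in F_13, count y with y^2 = x^3 + 4 x + 3 mod 13:
  x = 0: RHS = 3, y in [4, 9]  -> 2 point(s)
  x = 3: RHS = 3, y in [4, 9]  -> 2 point(s)
  x = 6: RHS = 9, y in [3, 10]  -> 2 point(s)
  x = 7: RHS = 10, y in [6, 7]  -> 2 point(s)
  x = 8: RHS = 1, y in [1, 12]  -> 2 point(s)
  x = 9: RHS = 1, y in [1, 12]  -> 2 point(s)
  x = 10: RHS = 3, y in [4, 9]  -> 2 point(s)
  x = 11: RHS = 0, y in [0]  -> 1 point(s)
Affine points: 15. Add the point at infinity: total = 16.

#E(F_13) = 16


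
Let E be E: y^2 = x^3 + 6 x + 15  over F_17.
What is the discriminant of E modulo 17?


4 a^3 + 27 b^2 = 4*6^3 + 27*15^2 = 864 + 6075 = 6939
Delta = -16 * (6939) = -111024
Delta mod 17 = 3

Delta = 3 (mod 17)


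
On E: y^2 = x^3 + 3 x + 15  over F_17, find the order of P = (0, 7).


Compute successive multiples of P until we hit O:
  1P = (0, 7)
  2P = (1, 11)
  3P = (15, 1)
  4P = (11, 11)
  5P = (14, 8)
  6P = (5, 6)
  7P = (10, 12)
  8P = (3, 0)
  ... (continuing to 16P)
  16P = O

ord(P) = 16


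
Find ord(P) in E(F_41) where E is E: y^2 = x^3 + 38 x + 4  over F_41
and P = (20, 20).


Compute successive multiples of P until we hit O:
  1P = (20, 20)
  2P = (24, 12)
  3P = (1, 24)
  4P = (18, 40)
  5P = (21, 31)
  6P = (39, 17)
  7P = (27, 7)
  8P = (10, 20)
  ... (continuing to 22P)
  22P = O

ord(P) = 22


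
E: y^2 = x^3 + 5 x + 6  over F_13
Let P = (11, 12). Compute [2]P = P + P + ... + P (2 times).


k = 2 = 10_2 (binary, LSB first: 01)
Double-and-add from P = (11, 12):
  bit 0 = 0: acc unchanged = O
  bit 1 = 1: acc = O + (8, 8) = (8, 8)

2P = (8, 8)


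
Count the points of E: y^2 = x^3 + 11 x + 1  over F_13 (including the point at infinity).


For each x in F_13, count y with y^2 = x^3 + 11 x + 1 mod 13:
  x = 0: RHS = 1, y in [1, 12]  -> 2 point(s)
  x = 1: RHS = 0, y in [0]  -> 1 point(s)
  x = 3: RHS = 9, y in [3, 10]  -> 2 point(s)
  x = 5: RHS = 12, y in [5, 8]  -> 2 point(s)
  x = 6: RHS = 10, y in [6, 7]  -> 2 point(s)
  x = 8: RHS = 3, y in [4, 9]  -> 2 point(s)
  x = 9: RHS = 10, y in [6, 7]  -> 2 point(s)
  x = 11: RHS = 10, y in [6, 7]  -> 2 point(s)
Affine points: 15. Add the point at infinity: total = 16.

#E(F_13) = 16


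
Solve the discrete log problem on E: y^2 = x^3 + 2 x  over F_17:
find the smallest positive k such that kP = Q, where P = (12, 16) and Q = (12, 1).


Enumerate multiples of P until we hit Q = (12, 1):
  1P = (12, 16)
  2P = (9, 13)
  3P = (14, 16)
  4P = (8, 1)
  5P = (10, 0)
  6P = (8, 16)
  7P = (14, 1)
  8P = (9, 4)
  9P = (12, 1)
Match found at i = 9.

k = 9


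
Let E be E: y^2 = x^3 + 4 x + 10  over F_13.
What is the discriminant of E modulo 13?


4 a^3 + 27 b^2 = 4*4^3 + 27*10^2 = 256 + 2700 = 2956
Delta = -16 * (2956) = -47296
Delta mod 13 = 11

Delta = 11 (mod 13)


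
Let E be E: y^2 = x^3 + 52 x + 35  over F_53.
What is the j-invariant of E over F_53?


Delta = -16(4 a^3 + 27 b^2) mod 53 = 16
-1728 * (4 a)^3 = -1728 * (4*52)^3 mod 53 = 34
j = 34 * 16^(-1) mod 53 = 22

j = 22 (mod 53)
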